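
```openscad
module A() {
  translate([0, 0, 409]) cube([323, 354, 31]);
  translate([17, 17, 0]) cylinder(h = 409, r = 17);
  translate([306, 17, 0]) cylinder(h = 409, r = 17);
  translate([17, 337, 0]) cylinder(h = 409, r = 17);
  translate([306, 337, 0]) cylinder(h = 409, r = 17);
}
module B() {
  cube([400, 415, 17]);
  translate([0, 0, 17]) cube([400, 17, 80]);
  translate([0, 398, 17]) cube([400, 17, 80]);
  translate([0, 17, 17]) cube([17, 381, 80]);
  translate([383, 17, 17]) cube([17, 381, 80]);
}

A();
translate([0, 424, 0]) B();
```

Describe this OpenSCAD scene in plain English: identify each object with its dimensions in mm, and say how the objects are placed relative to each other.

A is a four-legged stool. The seat is a 323×354×31 mm slab whose top surface is at z = 440 mm; four round legs, each 34 mm in diameter, run from the floor (z = 0) to the underside of the seat, each leg's axis is inset half a diameter from the nearest pair of seat edges (so the leg's bounding box is flush with the corner).

B is an open-topped rectangular box: outside dimensions 400×415×97 mm, with a uniform wall and base thickness of 17 mm. The base is a full 400×415 slab on the floor; four walls sit on top of the base. The front and back walls (the −y and +y sides) span the full width; the two side walls fit between them.

The open box is on the floor beside the stool on its +y side.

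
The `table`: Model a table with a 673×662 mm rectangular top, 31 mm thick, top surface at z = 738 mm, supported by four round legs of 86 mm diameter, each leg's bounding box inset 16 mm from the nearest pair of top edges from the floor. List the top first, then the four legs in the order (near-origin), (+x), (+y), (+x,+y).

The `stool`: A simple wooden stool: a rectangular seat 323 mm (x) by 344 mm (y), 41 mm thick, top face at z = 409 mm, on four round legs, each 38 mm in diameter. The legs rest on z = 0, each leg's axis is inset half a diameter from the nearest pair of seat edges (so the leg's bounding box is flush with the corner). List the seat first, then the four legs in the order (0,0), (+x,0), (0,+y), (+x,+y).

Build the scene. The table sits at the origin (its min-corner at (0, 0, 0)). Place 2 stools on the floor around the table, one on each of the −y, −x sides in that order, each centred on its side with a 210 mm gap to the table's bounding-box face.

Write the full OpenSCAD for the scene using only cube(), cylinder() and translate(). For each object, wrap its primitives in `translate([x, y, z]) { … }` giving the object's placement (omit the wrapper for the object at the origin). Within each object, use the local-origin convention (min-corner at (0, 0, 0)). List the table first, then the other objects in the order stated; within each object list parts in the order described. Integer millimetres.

translate([0, 0, 707]) cube([673, 662, 31]);
translate([59, 59, 0]) cylinder(h = 707, r = 43);
translate([614, 59, 0]) cylinder(h = 707, r = 43);
translate([59, 603, 0]) cylinder(h = 707, r = 43);
translate([614, 603, 0]) cylinder(h = 707, r = 43);
translate([175, -554, 0]) {
  translate([0, 0, 368]) cube([323, 344, 41]);
  translate([19, 19, 0]) cylinder(h = 368, r = 19);
  translate([304, 19, 0]) cylinder(h = 368, r = 19);
  translate([19, 325, 0]) cylinder(h = 368, r = 19);
  translate([304, 325, 0]) cylinder(h = 368, r = 19);
}
translate([-533, 159, 0]) {
  translate([0, 0, 368]) cube([323, 344, 41]);
  translate([19, 19, 0]) cylinder(h = 368, r = 19);
  translate([304, 19, 0]) cylinder(h = 368, r = 19);
  translate([19, 325, 0]) cylinder(h = 368, r = 19);
  translate([304, 325, 0]) cylinder(h = 368, r = 19);
}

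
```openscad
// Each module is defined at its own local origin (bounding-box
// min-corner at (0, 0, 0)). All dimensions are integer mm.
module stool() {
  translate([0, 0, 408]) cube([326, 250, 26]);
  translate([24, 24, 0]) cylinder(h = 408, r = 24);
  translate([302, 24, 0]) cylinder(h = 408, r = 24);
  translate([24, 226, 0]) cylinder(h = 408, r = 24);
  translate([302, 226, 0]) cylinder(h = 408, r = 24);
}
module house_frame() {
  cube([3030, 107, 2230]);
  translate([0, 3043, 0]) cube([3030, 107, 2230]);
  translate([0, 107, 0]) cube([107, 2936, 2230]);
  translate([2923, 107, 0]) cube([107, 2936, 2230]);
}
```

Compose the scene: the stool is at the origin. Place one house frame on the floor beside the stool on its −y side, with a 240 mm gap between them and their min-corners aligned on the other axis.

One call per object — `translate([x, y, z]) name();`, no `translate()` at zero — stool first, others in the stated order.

stool();
translate([0, -3390, 0]) house_frame();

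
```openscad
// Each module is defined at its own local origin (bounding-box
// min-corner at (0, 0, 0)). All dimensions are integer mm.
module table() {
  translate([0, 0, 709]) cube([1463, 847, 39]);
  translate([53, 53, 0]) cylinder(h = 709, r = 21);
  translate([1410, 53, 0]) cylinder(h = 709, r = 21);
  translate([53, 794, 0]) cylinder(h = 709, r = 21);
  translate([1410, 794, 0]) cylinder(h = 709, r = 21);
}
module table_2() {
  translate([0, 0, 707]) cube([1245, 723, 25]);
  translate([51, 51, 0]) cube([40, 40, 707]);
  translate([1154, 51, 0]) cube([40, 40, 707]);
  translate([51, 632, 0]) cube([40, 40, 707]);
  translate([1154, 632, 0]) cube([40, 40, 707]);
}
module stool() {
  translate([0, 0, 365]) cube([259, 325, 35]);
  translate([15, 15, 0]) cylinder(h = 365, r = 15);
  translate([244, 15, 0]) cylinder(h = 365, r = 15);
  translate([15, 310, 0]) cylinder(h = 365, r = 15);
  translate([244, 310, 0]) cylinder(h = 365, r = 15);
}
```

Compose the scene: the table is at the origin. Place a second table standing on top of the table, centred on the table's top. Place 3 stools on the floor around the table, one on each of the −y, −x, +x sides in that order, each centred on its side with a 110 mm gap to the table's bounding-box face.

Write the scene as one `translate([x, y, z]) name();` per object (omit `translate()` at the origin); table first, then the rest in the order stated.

table();
translate([109, 62, 748]) table_2();
translate([602, -435, 0]) stool();
translate([-369, 261, 0]) stool();
translate([1573, 261, 0]) stool();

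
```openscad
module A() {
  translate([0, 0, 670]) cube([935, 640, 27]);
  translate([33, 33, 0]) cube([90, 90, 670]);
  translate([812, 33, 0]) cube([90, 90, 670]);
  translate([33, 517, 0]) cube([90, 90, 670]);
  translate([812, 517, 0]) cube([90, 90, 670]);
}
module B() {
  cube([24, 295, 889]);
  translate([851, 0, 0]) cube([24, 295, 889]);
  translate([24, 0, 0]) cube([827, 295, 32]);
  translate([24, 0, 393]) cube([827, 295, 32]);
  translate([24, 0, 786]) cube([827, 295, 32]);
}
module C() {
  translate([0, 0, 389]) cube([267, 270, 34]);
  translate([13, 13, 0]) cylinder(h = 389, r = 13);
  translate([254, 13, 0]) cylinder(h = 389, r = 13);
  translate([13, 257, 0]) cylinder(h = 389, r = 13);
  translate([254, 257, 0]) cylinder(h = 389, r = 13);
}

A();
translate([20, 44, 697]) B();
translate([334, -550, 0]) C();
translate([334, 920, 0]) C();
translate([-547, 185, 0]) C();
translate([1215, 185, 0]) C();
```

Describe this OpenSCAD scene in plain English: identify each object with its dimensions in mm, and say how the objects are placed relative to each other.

A is a rectangular dining table. The top is 935×640×27 mm with its upper surface at z = 697 mm. It stands on four 90×90 mm square legs, each inset 33 mm from the nearest pair of top edges, running from the floor to the underside of the top.

B is an open bookshelf. Two side panels, each 24 mm thick, 295 mm deep and 889 mm tall, stand 875 mm apart (outside-to-outside). Between them sit 3 shelves, each 32 mm thick and 295 mm deep, spanning the full gap between the sides. The bottom shelf rests on the floor (its underside at z = 0) and the clear gap between one shelf's top and the next shelf's underside is 361 mm.

C is a four-legged stool. The seat is 267×270 mm, 34 mm thick, top at z = 423 mm. It stands on four round legs, each 26 mm in diameter, from z = 0 to the seat underside, each leg's axis is inset half a diameter from the nearest pair of seat edges (so the leg's bounding box is flush with the corner).

The bookshelf is on top of the table. Four stools sit around the table at the −y, +y, −x, +x sides.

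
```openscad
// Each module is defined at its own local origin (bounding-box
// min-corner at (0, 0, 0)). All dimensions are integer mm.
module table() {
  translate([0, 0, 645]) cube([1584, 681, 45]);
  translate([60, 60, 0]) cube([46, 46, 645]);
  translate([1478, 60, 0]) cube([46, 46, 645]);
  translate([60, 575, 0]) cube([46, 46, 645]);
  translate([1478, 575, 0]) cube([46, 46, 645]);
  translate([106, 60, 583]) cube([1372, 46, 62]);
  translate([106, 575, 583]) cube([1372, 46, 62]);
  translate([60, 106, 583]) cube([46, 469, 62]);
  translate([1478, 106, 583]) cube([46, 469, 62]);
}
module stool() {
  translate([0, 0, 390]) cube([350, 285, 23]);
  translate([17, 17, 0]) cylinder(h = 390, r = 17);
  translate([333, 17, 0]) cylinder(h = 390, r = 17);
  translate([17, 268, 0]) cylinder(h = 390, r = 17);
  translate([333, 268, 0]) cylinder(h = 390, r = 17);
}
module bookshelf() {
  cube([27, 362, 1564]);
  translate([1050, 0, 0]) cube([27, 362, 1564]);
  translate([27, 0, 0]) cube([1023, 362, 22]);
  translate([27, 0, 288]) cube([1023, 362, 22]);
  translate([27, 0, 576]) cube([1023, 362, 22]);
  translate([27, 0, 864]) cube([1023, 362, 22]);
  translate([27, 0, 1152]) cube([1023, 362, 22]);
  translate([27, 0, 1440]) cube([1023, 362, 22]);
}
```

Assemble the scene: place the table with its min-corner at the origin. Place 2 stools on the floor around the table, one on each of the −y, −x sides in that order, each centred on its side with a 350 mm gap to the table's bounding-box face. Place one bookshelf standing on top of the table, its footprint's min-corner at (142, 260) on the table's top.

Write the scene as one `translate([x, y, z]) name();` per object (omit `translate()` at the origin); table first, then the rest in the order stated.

table();
translate([617, -635, 0]) stool();
translate([-700, 198, 0]) stool();
translate([142, 260, 690]) bookshelf();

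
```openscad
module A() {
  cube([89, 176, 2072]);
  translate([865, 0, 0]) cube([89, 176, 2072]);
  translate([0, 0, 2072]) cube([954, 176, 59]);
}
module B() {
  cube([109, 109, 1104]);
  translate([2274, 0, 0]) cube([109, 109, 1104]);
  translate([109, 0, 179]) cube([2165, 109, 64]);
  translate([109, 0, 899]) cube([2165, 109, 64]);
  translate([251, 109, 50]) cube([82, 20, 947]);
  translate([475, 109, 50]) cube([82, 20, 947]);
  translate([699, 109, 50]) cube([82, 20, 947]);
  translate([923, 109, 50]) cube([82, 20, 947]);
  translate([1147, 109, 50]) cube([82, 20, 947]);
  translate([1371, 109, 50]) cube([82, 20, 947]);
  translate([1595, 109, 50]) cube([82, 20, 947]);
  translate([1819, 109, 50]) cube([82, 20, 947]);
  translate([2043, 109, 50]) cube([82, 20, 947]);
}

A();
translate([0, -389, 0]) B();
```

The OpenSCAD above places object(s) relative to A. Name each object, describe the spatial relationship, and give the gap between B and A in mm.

The fence section's nearest face is 260 mm from the door frame's −y face.

A is a door frame. B is a fence section. The fence section is on the floor beside the door frame on its −y side. The gap between the fence section and the door frame is 260 mm.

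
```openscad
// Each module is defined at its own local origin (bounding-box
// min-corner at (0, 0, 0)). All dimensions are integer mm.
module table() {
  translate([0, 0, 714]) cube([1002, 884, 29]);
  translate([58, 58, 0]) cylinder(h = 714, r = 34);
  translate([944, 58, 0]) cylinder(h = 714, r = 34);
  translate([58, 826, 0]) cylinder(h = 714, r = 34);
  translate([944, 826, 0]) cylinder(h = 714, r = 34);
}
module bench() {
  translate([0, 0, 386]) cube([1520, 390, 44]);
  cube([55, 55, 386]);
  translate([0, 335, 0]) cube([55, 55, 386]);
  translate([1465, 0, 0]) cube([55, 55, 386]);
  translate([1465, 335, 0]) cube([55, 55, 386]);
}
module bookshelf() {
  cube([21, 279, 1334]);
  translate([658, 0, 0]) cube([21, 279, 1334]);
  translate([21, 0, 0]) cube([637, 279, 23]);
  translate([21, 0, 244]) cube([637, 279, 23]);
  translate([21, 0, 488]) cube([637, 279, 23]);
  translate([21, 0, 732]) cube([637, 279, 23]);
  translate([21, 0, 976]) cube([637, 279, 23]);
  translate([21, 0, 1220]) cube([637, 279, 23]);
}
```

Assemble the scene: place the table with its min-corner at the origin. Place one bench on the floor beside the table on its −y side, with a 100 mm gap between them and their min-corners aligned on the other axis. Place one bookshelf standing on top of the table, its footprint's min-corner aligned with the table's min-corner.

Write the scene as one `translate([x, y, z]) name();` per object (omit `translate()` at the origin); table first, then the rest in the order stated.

table();
translate([0, -490, 0]) bench();
translate([0, 0, 743]) bookshelf();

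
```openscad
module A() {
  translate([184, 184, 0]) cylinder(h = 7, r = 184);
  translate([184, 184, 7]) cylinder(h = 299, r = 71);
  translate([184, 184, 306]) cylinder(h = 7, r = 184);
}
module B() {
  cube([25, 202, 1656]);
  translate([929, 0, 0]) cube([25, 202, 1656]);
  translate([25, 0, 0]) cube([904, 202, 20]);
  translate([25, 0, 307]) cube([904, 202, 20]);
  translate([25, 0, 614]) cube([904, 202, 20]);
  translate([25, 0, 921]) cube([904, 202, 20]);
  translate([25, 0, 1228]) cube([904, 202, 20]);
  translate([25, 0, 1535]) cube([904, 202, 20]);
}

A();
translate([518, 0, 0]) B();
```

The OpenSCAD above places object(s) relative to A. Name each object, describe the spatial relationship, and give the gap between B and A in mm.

A is a spool. B is a bookshelf. The bookshelf is on the floor beside the spool on its +x side. The gap between the bookshelf and the spool is 150 mm.

The bookshelf's nearest face is 150 mm from the spool's +x face.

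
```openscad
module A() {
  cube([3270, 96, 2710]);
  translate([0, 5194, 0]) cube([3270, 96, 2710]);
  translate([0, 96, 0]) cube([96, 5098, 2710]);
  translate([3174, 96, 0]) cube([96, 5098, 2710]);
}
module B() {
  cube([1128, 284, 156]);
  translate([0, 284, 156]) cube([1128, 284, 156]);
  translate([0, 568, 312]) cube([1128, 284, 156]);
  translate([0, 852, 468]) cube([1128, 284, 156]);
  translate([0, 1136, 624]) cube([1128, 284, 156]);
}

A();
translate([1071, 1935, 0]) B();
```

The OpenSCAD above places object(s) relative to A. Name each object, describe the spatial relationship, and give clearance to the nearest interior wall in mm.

Clearances: x = 975, y = 1839; minimum 975 mm.

A is a house frame. B is a staircase. The staircase sits inside the house frame, centred. The clearance to the nearest interior wall is 975 mm.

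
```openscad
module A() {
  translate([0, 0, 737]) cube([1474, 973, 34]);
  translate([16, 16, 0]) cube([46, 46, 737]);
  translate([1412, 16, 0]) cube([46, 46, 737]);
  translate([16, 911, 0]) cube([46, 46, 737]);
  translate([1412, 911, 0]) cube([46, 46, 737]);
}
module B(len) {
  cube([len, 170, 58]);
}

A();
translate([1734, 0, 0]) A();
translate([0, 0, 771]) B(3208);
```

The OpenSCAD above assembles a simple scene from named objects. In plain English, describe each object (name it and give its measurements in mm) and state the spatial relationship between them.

A is a rectangular dining table. The top is 1474×973×34 mm with its upper surface at z = 771 mm. It stands on four 46×46 mm square legs, each inset 16 mm from the nearest pair of top edges, running from the floor to the underside of the top.

B is a rectangular beam 3208 mm long (x), 170 mm deep (y), 58 mm thick (z).

The beam spans the tops of two tables placed 260 mm apart, resting at z = 771 mm.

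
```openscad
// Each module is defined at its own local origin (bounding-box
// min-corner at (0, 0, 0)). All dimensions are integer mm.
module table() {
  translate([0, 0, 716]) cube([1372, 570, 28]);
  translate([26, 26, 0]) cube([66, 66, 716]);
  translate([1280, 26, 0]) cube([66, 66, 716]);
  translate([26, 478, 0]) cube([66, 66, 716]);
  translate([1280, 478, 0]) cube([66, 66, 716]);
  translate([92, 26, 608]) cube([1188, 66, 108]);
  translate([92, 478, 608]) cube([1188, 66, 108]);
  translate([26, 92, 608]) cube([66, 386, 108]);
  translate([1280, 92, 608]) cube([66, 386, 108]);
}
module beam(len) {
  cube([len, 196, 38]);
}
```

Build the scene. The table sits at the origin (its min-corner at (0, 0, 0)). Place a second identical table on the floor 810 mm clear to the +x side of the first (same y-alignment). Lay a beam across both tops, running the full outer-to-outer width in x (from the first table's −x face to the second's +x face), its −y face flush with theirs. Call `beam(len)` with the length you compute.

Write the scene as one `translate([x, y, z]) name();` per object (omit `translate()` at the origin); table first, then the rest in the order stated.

table();
translate([2182, 0, 0]) table();
translate([0, 0, 744]) beam(3554);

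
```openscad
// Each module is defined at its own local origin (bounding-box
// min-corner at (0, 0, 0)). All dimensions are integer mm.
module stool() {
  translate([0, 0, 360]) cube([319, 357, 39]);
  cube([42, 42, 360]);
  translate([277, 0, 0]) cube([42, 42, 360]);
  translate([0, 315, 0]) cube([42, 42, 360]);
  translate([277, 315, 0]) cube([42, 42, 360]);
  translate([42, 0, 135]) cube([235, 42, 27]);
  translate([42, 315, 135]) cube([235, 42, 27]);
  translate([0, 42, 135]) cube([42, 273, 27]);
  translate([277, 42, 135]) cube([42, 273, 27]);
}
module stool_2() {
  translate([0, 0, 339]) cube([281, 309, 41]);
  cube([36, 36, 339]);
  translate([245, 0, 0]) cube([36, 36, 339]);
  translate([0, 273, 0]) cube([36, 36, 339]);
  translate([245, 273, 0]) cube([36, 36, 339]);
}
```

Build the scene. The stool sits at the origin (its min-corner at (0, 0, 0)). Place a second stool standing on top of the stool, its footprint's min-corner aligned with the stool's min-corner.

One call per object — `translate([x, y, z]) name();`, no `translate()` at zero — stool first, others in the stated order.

stool();
translate([0, 0, 399]) stool_2();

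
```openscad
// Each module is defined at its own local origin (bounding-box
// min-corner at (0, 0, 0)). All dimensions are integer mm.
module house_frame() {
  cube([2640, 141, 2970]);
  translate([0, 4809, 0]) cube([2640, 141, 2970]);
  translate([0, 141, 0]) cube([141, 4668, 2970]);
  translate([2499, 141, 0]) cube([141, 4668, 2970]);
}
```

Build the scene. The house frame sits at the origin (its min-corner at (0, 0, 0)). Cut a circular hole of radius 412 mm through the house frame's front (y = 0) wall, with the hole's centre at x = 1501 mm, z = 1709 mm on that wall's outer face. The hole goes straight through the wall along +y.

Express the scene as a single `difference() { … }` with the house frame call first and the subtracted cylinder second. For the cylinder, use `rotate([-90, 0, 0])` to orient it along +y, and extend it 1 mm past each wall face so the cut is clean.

difference() {
  house_frame();
  translate([1501, -1, 1709]) rotate([-90, 0, 0]) cylinder(h = 143, r = 412);
}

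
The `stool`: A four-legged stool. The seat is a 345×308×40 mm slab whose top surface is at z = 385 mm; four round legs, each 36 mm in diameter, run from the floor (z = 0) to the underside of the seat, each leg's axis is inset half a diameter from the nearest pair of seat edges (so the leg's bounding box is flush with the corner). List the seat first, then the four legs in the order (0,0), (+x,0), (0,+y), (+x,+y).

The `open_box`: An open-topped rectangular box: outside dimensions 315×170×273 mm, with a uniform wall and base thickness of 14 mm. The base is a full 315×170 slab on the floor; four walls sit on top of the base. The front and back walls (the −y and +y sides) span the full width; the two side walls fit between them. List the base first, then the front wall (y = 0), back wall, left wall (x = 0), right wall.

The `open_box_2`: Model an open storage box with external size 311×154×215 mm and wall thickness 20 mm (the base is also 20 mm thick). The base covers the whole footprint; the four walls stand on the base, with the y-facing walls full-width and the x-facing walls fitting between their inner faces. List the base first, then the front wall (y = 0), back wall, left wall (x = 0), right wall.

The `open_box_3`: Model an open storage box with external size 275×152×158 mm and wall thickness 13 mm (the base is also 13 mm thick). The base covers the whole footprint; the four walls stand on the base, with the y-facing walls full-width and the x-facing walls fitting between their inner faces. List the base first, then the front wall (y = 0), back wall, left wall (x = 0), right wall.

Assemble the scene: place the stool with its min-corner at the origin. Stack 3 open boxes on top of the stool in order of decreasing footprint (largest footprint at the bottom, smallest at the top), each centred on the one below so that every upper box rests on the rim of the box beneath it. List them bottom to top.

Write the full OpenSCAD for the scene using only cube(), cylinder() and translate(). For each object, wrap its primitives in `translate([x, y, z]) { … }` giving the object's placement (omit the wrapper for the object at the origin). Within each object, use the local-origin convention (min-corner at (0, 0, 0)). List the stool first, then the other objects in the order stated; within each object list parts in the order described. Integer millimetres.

translate([0, 0, 345]) cube([345, 308, 40]);
translate([18, 18, 0]) cylinder(h = 345, r = 18);
translate([327, 18, 0]) cylinder(h = 345, r = 18);
translate([18, 290, 0]) cylinder(h = 345, r = 18);
translate([327, 290, 0]) cylinder(h = 345, r = 18);
translate([15, 69, 385]) {
  cube([315, 170, 14]);
  translate([0, 0, 14]) cube([315, 14, 259]);
  translate([0, 156, 14]) cube([315, 14, 259]);
  translate([0, 14, 14]) cube([14, 142, 259]);
  translate([301, 14, 14]) cube([14, 142, 259]);
}
translate([17, 77, 658]) {
  cube([311, 154, 20]);
  translate([0, 0, 20]) cube([311, 20, 195]);
  translate([0, 134, 20]) cube([311, 20, 195]);
  translate([0, 20, 20]) cube([20, 114, 195]);
  translate([291, 20, 20]) cube([20, 114, 195]);
}
translate([35, 78, 873]) {
  cube([275, 152, 13]);
  translate([0, 0, 13]) cube([275, 13, 145]);
  translate([0, 139, 13]) cube([275, 13, 145]);
  translate([0, 13, 13]) cube([13, 126, 145]);
  translate([262, 13, 13]) cube([13, 126, 145]);
}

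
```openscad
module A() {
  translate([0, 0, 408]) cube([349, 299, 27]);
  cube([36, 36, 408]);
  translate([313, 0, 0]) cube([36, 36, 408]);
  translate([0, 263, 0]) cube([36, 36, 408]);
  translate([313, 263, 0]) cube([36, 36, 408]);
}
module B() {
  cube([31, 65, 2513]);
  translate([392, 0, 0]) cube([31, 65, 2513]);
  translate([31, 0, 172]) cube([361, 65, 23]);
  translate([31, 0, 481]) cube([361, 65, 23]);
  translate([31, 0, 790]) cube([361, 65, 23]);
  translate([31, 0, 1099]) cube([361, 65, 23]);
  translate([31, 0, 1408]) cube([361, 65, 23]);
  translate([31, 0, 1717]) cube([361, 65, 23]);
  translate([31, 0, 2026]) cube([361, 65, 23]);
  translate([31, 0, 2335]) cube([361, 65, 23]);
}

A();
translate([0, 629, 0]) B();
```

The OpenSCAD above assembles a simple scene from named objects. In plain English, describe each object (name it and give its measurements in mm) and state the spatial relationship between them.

A is a simple wooden stool: a rectangular seat 349 mm (x) by 299 mm (y), 27 mm thick, top face at z = 435 mm, on four square legs, each 36×36 mm in cross-section. The legs rest on z = 0, each flush with a corner of the seat.

B is a straight ladder. Two 31×65 mm vertical rails, 2513 mm tall, stand 423 mm apart (outside-to-outside) with their front faces coplanar on the −y side. 8 rungs, each 65 mm deep and 23 mm tall, span between the inner faces of the rails, front faces flush with the rails. The lowest rung's underside is at z = 172 mm and rungs are spaced 309 mm apart (underside to underside).

The ladder is on the floor beside the stool on its +y side.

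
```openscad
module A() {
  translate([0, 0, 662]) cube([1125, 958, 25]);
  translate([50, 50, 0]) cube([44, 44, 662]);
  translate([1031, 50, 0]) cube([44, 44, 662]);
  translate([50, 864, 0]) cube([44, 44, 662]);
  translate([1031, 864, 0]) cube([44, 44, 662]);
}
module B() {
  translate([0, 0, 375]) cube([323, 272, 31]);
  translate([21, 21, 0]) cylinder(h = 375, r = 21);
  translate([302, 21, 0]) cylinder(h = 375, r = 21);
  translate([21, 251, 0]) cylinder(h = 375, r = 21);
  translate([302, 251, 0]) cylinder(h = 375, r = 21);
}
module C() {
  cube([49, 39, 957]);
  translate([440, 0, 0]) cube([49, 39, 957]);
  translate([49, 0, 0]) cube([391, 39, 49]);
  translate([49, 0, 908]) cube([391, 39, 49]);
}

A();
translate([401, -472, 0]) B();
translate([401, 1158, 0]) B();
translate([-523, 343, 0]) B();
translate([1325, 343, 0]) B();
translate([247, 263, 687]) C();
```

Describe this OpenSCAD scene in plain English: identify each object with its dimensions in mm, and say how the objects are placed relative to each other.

A is a table with a 1125×958 mm rectangular top, 25 mm thick, top surface at z = 687 mm, supported by four 44×44 mm square legs, each inset 50 mm from the nearest pair of top edges, running from the floor.

B is a simple wooden stool: a rectangular seat 323 mm (x) by 272 mm (y), 31 mm thick, top face at z = 406 mm, on four round legs, each 42 mm in diameter. The legs rest on z = 0, each leg's axis is inset half a diameter from the nearest pair of seat edges (so the leg's bounding box is flush with the corner).

C is a picture frame with a 391×859 mm rectangular opening (x by z) and a uniform 49 mm border on every side. Frame depth is 39 mm along y. It is built from two vertical stiles running the full outside height and two horizontal rails spanning the gap between the stiles.

Four stools sit around the table at the −y, +y, −x, +x sides. The picture frame is on top of the table.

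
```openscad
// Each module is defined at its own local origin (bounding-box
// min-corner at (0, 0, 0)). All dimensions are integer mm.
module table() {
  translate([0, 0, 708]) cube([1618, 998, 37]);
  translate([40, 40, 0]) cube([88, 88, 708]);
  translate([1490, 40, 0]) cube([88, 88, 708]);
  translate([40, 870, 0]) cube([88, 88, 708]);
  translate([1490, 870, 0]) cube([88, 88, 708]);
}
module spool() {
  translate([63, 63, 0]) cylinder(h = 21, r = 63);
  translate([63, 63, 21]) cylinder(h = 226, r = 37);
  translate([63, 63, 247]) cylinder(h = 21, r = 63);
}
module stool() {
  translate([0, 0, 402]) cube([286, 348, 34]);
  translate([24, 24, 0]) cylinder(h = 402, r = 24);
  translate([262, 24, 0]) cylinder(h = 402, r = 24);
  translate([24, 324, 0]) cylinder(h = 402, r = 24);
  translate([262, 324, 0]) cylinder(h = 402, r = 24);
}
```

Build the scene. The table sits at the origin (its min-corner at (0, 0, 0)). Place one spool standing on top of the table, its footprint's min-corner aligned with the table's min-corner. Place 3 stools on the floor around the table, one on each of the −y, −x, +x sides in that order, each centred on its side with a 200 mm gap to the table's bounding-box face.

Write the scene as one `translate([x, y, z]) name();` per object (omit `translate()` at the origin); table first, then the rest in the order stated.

table();
translate([0, 0, 745]) spool();
translate([666, -548, 0]) stool();
translate([-486, 325, 0]) stool();
translate([1818, 325, 0]) stool();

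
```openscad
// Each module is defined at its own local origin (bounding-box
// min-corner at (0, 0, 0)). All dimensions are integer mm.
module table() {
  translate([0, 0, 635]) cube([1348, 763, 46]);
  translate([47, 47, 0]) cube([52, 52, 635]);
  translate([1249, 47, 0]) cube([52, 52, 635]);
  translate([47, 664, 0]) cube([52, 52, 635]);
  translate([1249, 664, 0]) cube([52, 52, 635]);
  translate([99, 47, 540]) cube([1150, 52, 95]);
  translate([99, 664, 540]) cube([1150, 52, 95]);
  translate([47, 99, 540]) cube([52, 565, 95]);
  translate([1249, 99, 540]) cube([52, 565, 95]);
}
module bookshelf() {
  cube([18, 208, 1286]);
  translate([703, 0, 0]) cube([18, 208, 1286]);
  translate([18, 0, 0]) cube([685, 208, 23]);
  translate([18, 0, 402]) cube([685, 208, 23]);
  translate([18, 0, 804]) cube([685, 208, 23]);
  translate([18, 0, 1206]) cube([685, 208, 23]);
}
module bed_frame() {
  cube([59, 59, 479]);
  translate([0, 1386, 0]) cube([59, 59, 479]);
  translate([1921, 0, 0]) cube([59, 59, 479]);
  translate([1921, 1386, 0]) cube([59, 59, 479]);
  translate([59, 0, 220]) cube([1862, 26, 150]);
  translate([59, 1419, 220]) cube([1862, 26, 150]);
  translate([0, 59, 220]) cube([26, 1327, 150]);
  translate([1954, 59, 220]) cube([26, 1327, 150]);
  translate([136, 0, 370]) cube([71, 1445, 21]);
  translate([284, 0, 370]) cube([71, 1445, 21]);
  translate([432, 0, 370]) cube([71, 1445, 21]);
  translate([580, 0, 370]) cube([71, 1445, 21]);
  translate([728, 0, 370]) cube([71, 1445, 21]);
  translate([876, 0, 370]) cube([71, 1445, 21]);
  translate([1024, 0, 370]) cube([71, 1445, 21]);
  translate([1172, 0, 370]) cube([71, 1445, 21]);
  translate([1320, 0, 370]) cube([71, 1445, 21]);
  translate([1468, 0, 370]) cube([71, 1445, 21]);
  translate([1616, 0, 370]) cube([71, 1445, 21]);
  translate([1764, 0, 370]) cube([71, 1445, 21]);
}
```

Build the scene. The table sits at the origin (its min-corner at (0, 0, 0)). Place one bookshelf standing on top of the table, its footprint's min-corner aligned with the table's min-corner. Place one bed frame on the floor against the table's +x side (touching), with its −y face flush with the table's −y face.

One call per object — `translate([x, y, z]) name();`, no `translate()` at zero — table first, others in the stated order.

table();
translate([0, 0, 681]) bookshelf();
translate([1348, 0, 0]) bed_frame();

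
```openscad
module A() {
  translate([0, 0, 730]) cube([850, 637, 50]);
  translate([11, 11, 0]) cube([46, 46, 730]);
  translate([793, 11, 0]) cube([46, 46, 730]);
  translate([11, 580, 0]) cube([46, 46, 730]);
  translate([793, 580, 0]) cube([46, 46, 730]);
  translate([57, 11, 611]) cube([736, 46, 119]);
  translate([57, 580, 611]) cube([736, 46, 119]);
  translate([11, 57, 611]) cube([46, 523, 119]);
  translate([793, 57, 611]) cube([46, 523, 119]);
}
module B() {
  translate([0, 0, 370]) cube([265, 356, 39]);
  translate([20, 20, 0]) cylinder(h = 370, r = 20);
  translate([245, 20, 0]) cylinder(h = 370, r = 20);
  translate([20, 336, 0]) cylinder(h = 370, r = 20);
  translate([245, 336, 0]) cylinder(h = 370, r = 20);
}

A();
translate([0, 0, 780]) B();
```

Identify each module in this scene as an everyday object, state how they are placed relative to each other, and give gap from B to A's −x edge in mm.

A is a table. B is a stool. The stool is on top of the table. The gap from the stool to the table's −x edge is 0 mm.

The stool's min-x is at 0; the table's min-x is 0; gap = 0 mm.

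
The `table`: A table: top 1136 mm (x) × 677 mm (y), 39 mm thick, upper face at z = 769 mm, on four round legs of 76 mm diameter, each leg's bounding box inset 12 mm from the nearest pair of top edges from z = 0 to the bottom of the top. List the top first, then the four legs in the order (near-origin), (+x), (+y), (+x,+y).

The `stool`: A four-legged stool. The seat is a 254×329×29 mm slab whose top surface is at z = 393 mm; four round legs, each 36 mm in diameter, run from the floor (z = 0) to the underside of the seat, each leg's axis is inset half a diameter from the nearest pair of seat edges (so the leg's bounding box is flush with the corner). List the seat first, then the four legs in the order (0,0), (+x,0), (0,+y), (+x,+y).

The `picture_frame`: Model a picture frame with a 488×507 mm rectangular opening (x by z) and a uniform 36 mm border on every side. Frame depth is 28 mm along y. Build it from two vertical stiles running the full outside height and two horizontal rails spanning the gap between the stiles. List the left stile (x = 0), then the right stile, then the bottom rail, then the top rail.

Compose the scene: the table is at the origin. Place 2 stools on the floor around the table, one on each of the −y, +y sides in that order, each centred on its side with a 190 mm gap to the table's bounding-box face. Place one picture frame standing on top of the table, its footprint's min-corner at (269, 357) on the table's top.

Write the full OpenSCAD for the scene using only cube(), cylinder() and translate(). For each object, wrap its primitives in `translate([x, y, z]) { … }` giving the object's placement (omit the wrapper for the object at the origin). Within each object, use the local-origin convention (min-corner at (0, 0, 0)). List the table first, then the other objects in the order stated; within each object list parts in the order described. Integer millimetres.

translate([0, 0, 730]) cube([1136, 677, 39]);
translate([50, 50, 0]) cylinder(h = 730, r = 38);
translate([1086, 50, 0]) cylinder(h = 730, r = 38);
translate([50, 627, 0]) cylinder(h = 730, r = 38);
translate([1086, 627, 0]) cylinder(h = 730, r = 38);
translate([441, -519, 0]) {
  translate([0, 0, 364]) cube([254, 329, 29]);
  translate([18, 18, 0]) cylinder(h = 364, r = 18);
  translate([236, 18, 0]) cylinder(h = 364, r = 18);
  translate([18, 311, 0]) cylinder(h = 364, r = 18);
  translate([236, 311, 0]) cylinder(h = 364, r = 18);
}
translate([441, 867, 0]) {
  translate([0, 0, 364]) cube([254, 329, 29]);
  translate([18, 18, 0]) cylinder(h = 364, r = 18);
  translate([236, 18, 0]) cylinder(h = 364, r = 18);
  translate([18, 311, 0]) cylinder(h = 364, r = 18);
  translate([236, 311, 0]) cylinder(h = 364, r = 18);
}
translate([269, 357, 769]) {
  cube([36, 28, 579]);
  translate([524, 0, 0]) cube([36, 28, 579]);
  translate([36, 0, 0]) cube([488, 28, 36]);
  translate([36, 0, 543]) cube([488, 28, 36]);
}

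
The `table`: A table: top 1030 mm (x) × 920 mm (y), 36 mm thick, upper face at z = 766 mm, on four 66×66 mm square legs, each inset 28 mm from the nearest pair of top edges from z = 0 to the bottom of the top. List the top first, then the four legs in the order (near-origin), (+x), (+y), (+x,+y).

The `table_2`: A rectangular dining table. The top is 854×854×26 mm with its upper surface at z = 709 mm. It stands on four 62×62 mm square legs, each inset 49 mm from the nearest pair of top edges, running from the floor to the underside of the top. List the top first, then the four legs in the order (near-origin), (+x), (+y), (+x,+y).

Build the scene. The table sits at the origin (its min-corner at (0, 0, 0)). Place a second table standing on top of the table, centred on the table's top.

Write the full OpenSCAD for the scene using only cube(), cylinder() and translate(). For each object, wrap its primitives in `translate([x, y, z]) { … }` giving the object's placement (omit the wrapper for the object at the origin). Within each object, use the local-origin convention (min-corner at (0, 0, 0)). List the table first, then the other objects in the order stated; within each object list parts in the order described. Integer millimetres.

translate([0, 0, 730]) cube([1030, 920, 36]);
translate([28, 28, 0]) cube([66, 66, 730]);
translate([936, 28, 0]) cube([66, 66, 730]);
translate([28, 826, 0]) cube([66, 66, 730]);
translate([936, 826, 0]) cube([66, 66, 730]);
translate([88, 33, 766]) {
  translate([0, 0, 683]) cube([854, 854, 26]);
  translate([49, 49, 0]) cube([62, 62, 683]);
  translate([743, 49, 0]) cube([62, 62, 683]);
  translate([49, 743, 0]) cube([62, 62, 683]);
  translate([743, 743, 0]) cube([62, 62, 683]);
}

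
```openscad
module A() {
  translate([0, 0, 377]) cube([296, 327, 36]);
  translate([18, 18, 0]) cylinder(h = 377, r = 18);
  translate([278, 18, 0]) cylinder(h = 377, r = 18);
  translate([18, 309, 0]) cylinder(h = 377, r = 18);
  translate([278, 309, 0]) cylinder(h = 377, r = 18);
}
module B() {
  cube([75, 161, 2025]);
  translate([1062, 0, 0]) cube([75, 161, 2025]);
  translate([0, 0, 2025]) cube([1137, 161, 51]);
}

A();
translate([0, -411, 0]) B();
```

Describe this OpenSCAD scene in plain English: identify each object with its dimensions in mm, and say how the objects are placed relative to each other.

A is a four-legged stool. The seat is 296×327 mm, 36 mm thick, top at z = 413 mm. It stands on four round legs, each 36 mm in diameter, from z = 0 to the seat underside, each leg's axis is inset half a diameter from the nearest pair of seat edges (so the leg's bounding box is flush with the corner).

B is a rectangular door frame: two vertical jambs of 75×161 mm section, 2025 mm tall, with a clear opening 987 mm wide between their inner faces. A header 51 mm tall and 161 mm deep lies on top of the jambs and spans the full outside width.

The door frame is on the floor beside the stool on its −y side.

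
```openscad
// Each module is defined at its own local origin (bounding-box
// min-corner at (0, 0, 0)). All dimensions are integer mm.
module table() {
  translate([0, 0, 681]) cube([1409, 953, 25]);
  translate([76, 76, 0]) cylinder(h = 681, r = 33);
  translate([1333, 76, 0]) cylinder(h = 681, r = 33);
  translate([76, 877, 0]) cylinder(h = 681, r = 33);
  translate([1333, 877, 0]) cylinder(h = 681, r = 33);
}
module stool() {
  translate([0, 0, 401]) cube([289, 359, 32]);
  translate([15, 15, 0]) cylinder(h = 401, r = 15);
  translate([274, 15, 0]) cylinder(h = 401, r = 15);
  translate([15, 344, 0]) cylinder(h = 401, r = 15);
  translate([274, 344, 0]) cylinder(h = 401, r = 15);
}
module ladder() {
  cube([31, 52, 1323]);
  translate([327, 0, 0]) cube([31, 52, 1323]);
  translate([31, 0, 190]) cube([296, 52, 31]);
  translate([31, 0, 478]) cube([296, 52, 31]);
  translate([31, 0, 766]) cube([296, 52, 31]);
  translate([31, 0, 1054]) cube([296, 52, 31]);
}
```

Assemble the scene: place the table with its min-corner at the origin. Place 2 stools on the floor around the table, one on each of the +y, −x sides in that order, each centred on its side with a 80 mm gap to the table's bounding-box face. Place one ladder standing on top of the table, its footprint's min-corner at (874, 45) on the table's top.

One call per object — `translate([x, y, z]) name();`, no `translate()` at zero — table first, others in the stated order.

table();
translate([560, 1033, 0]) stool();
translate([-369, 297, 0]) stool();
translate([874, 45, 706]) ladder();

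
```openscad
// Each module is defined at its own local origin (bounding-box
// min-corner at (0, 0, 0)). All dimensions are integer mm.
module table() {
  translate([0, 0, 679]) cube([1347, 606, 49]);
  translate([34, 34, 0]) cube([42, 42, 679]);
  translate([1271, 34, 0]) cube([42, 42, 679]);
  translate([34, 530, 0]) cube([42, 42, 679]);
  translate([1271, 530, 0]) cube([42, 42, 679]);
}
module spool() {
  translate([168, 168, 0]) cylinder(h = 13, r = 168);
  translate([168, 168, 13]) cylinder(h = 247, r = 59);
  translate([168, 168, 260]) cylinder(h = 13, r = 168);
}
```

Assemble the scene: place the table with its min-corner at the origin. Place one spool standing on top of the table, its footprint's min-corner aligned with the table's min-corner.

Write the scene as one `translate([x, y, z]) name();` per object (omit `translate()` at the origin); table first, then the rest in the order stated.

table();
translate([0, 0, 728]) spool();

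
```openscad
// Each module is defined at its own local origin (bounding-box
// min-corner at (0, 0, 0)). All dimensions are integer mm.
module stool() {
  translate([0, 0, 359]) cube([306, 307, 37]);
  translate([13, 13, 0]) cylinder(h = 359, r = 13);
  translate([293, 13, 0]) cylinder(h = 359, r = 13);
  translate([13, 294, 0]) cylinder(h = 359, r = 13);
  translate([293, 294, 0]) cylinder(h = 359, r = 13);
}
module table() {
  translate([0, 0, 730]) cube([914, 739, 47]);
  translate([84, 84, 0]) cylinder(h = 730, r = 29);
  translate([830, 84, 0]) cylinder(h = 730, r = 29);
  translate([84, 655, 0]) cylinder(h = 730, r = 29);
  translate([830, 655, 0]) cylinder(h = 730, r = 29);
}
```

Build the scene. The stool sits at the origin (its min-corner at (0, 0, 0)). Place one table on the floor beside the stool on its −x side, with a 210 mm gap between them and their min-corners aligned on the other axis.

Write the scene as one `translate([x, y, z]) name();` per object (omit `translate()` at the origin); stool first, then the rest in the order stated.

stool();
translate([-1124, 0, 0]) table();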